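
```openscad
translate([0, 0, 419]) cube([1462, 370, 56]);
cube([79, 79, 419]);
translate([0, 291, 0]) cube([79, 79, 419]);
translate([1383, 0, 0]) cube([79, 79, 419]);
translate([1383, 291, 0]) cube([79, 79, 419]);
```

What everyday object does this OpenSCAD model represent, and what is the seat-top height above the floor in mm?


A bench. The seat-top height is 475 mm.

A long slab on four corner posts — a bench. The slab sits at z = 419 with thickness 56, so the top is 419 + 56 = 475 mm.


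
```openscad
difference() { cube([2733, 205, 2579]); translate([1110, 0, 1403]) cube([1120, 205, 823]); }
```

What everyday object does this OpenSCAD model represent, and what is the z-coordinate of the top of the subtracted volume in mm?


A wall with a window opening. The window head height is 2226 mm.

A wall with a rectangular opening subtracted — a window. Sill at z = 1403, opening 823 mm tall, so the head is at 1403 + 823 = 2226 mm.


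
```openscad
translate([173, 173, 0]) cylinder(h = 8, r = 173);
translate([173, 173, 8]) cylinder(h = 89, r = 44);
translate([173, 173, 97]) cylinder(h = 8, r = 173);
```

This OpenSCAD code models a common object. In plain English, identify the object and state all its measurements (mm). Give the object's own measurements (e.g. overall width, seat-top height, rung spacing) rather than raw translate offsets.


A spool: two coaxial disc flanges of radius 173 mm and thickness 8 mm, joined by a core cylinder of radius 44 mm and height 89 mm. The lower flange rests on z = 0 and the three cylinders share a vertical axis.


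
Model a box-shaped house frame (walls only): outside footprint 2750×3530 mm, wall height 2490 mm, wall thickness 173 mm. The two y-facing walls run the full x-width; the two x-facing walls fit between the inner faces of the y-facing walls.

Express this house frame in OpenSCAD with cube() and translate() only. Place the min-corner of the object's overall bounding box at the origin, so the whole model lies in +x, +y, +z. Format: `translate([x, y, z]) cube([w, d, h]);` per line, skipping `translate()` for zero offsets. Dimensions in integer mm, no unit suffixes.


cube([2750, 173, 2490]);
translate([0, 3357, 0]) cube([2750, 173, 2490]);
translate([0, 173, 0]) cube([173, 3184, 2490]);
translate([2577, 173, 0]) cube([173, 3184, 2490]);


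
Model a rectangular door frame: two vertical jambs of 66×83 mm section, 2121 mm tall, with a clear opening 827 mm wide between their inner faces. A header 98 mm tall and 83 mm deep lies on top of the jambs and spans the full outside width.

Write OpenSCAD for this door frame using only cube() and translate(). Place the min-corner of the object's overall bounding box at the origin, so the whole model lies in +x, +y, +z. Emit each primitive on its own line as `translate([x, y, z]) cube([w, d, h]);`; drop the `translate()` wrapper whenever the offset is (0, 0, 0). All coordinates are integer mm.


cube([66, 83, 2121]);
translate([893, 0, 0]) cube([66, 83, 2121]);
translate([0, 0, 2121]) cube([959, 83, 98]);


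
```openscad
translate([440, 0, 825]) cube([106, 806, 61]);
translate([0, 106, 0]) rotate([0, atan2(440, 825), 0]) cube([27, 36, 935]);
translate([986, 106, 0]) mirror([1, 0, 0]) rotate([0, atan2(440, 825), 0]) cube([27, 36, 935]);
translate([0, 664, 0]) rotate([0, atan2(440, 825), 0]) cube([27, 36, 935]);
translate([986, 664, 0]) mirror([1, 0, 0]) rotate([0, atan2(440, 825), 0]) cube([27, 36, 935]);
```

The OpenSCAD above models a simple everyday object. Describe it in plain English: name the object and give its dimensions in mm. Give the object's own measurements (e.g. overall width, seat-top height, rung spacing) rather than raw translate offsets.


A sawhorse. A 106×806×61 mm beam (x, y, z) sits on two A-frame leg pairs. Each pair is two raked legs of 27×36 mm section (36 mm along y) splaying symmetrically in x. Each leg rises 825 mm vertically over 440 mm of horizontal reach and is 935 mm long along its own axis. Every leg's outer bottom edge rests on the floor and its outer top edge meets a bottom edge of the beam — the left legs (tilting toward +x) meet the beam's −x bottom edge, the right legs (their mirror images, tilting toward −x) meet its +x bottom edge — so the leg tops tuck under the beam, the beam's underside is 825 mm above the floor, and the feet are 986 mm apart outside-to-outside with the beam centred between them. The two leg pairs are set in 106 mm from either end of the beam.


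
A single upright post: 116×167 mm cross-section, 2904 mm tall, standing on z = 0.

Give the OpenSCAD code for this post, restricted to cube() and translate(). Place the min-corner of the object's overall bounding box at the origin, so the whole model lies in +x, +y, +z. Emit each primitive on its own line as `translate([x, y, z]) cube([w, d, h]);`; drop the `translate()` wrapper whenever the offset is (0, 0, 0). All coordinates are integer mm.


cube([116, 167, 2904]);


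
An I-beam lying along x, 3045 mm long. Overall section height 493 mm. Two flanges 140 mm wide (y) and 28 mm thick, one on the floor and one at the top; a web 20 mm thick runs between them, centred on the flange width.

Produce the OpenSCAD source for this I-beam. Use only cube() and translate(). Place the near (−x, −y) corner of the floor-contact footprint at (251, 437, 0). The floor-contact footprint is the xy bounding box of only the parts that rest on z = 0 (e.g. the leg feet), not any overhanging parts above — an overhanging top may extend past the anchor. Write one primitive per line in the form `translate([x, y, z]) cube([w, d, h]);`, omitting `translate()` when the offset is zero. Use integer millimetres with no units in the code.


translate([251, 437, 0]) cube([3045, 140, 28]);
translate([251, 497, 28]) cube([3045, 20, 437]);
translate([251, 437, 465]) cube([3045, 140, 28]);


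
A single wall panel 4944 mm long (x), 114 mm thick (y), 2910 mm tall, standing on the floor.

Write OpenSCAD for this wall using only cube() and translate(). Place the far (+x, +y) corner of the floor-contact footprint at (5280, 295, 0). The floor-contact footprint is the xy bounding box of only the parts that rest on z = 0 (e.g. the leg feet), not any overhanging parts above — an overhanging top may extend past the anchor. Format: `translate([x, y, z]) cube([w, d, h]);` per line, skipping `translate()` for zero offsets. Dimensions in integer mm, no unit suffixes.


translate([336, 181, 0]) cube([4944, 114, 2910]);


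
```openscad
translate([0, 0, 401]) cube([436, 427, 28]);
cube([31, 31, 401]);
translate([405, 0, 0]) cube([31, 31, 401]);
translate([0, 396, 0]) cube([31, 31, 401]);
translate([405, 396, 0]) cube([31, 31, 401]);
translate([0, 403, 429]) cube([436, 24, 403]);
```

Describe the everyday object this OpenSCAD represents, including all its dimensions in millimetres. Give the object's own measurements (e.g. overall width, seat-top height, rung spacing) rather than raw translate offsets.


A chair. The seat is a 436×427×28 mm slab with its top at z = 429 mm, on four 31×31 mm corner legs (flush with the seat edges, standing on z = 0). A flat backrest 24 mm thick, 403 mm tall, spans the full seat width and rises from the seat top along its +y edge, rear face flush with the rear of the seat.


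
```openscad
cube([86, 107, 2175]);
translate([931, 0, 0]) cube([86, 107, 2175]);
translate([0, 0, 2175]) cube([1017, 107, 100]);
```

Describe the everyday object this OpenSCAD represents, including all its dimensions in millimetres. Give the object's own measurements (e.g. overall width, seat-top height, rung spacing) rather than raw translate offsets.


A door frame. The clear opening is 845 mm wide and 2175 mm high. Two 86 mm wide jambs, 107 mm deep, stand either side of the opening from the floor to the top of the opening. A 100 mm thick head sits across the top of both jambs, spanning the full outside width of the frame.


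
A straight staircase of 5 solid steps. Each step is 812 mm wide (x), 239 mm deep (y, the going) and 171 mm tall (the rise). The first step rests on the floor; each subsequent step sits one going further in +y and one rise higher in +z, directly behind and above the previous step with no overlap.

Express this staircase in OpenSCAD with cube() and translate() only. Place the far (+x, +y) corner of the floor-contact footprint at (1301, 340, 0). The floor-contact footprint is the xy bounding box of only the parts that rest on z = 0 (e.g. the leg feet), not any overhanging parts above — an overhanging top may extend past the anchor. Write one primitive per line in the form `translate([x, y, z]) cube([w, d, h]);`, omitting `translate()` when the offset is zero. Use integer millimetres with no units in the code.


translate([489, 101, 0]) cube([812, 239, 171]);
translate([489, 340, 171]) cube([812, 239, 171]);
translate([489, 579, 342]) cube([812, 239, 171]);
translate([489, 818, 513]) cube([812, 239, 171]);
translate([489, 1057, 684]) cube([812, 239, 171]);


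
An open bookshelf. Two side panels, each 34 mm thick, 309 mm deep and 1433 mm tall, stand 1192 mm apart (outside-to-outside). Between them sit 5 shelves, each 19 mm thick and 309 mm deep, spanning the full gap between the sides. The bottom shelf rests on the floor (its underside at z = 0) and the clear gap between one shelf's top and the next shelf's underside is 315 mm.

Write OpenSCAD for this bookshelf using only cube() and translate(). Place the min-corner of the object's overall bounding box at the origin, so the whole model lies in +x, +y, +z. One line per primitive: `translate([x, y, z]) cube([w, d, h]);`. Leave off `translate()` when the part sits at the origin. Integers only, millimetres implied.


cube([34, 309, 1433]);
translate([1158, 0, 0]) cube([34, 309, 1433]);
translate([34, 0, 0]) cube([1124, 309, 19]);
translate([34, 0, 334]) cube([1124, 309, 19]);
translate([34, 0, 668]) cube([1124, 309, 19]);
translate([34, 0, 1002]) cube([1124, 309, 19]);
translate([34, 0, 1336]) cube([1124, 309, 19]);


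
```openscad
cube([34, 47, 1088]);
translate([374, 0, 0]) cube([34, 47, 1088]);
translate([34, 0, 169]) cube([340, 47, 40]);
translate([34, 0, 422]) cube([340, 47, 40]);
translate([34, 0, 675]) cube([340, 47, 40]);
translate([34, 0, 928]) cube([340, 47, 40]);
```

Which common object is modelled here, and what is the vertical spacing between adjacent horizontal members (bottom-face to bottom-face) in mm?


A ladder. The rung spacing is 253 mm.

Two tall 34×47 posts with 4 short bars between them — a ladder. Adjacent rungs sit at z = 169 and z = 422, so the spacing is 422 − 169 = 253 mm.


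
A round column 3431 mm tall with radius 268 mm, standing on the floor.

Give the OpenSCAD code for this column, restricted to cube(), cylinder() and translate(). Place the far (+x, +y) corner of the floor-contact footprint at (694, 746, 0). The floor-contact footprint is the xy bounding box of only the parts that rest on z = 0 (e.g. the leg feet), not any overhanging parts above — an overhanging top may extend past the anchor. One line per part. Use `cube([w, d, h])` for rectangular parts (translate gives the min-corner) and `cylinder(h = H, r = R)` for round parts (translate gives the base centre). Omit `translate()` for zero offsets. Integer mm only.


translate([426, 478, 0]) cylinder(h = 3431, r = 268);


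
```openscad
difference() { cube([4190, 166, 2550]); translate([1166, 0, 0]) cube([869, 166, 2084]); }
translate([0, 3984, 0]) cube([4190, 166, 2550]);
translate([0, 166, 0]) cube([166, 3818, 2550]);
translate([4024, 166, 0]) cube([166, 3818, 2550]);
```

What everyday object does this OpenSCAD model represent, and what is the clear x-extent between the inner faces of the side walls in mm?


A single room. The interior width is 3858 mm.

Four walls enclosing a rectangle with a door in the front wall — a room. Outside width 4190 minus two 166 mm walls gives 3858 mm.


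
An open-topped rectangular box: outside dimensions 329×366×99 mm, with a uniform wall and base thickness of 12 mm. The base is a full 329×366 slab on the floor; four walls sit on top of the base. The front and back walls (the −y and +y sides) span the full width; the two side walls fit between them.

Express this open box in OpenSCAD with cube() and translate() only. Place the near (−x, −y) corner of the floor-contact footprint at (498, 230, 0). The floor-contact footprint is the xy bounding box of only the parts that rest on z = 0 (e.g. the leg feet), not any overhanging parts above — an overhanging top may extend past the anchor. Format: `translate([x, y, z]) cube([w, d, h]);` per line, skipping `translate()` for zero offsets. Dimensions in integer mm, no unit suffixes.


translate([498, 230, 0]) cube([329, 366, 12]);
translate([498, 230, 12]) cube([329, 12, 87]);
translate([498, 584, 12]) cube([329, 12, 87]);
translate([498, 242, 12]) cube([12, 342, 87]);
translate([815, 242, 12]) cube([12, 342, 87]);


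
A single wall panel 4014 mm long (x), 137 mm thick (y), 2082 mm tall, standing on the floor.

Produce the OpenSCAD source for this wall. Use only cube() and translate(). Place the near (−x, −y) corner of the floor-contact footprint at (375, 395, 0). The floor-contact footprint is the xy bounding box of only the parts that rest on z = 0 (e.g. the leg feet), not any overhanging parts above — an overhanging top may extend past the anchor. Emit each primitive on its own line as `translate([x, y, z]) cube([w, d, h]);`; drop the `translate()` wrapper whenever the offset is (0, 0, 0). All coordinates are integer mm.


translate([375, 395, 0]) cube([4014, 137, 2082]);


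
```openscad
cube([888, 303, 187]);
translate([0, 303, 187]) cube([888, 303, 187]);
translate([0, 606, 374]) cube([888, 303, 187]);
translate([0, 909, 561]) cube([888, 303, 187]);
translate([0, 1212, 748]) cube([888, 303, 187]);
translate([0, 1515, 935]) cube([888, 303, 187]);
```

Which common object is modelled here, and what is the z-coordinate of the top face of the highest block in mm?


A staircase. The total rise is 1122 mm.

6 identical blocks, each offset up and back from the previous — a staircase. Each step is 187 mm tall and there are 6 of them, so the total rise is 6 × 187 = 1122 mm.


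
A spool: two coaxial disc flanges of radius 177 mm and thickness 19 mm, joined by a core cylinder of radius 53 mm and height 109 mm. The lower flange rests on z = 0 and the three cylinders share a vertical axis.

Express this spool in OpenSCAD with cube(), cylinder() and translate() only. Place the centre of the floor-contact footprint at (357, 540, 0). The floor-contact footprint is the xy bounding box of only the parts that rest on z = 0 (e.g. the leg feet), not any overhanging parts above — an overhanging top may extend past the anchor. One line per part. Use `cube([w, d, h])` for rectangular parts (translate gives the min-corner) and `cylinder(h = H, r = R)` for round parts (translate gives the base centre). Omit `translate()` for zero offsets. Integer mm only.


translate([357, 540, 0]) cylinder(h = 19, r = 177);
translate([357, 540, 19]) cylinder(h = 109, r = 53);
translate([357, 540, 128]) cylinder(h = 19, r = 177);


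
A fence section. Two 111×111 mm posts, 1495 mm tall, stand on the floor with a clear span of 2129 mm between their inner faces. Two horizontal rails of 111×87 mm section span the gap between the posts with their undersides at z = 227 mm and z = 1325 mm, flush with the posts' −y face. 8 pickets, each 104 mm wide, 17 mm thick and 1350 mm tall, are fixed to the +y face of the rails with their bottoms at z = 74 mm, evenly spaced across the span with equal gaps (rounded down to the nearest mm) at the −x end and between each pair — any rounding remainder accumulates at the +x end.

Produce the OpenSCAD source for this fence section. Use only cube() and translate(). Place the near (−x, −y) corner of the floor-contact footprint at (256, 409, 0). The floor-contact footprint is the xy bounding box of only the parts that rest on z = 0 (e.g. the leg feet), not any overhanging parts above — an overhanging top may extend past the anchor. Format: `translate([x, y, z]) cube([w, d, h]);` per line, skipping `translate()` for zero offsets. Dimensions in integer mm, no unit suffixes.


translate([256, 409, 0]) cube([111, 111, 1495]);
translate([2496, 409, 0]) cube([111, 111, 1495]);
translate([367, 409, 227]) cube([2129, 111, 87]);
translate([367, 409, 1325]) cube([2129, 111, 87]);
translate([511, 520, 74]) cube([104, 17, 1350]);
translate([759, 520, 74]) cube([104, 17, 1350]);
translate([1007, 520, 74]) cube([104, 17, 1350]);
translate([1255, 520, 74]) cube([104, 17, 1350]);
translate([1503, 520, 74]) cube([104, 17, 1350]);
translate([1751, 520, 74]) cube([104, 17, 1350]);
translate([1999, 520, 74]) cube([104, 17, 1350]);
translate([2247, 520, 74]) cube([104, 17, 1350]);


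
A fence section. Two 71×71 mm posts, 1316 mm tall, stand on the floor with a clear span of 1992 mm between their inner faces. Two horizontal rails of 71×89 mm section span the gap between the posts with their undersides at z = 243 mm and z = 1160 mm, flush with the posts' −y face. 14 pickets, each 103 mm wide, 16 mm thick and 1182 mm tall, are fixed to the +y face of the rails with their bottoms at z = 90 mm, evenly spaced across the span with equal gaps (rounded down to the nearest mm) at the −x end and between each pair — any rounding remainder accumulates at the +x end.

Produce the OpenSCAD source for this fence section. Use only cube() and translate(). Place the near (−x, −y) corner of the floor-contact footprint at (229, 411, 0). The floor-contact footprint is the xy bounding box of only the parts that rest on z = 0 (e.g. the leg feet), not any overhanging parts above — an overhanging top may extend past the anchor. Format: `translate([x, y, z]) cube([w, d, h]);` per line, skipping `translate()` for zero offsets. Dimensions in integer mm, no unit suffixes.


translate([229, 411, 0]) cube([71, 71, 1316]);
translate([2292, 411, 0]) cube([71, 71, 1316]);
translate([300, 411, 243]) cube([1992, 71, 89]);
translate([300, 411, 1160]) cube([1992, 71, 89]);
translate([336, 482, 90]) cube([103, 16, 1182]);
translate([475, 482, 90]) cube([103, 16, 1182]);
translate([614, 482, 90]) cube([103, 16, 1182]);
translate([753, 482, 90]) cube([103, 16, 1182]);
translate([892, 482, 90]) cube([103, 16, 1182]);
translate([1031, 482, 90]) cube([103, 16, 1182]);
translate([1170, 482, 90]) cube([103, 16, 1182]);
translate([1309, 482, 90]) cube([103, 16, 1182]);
translate([1448, 482, 90]) cube([103, 16, 1182]);
translate([1587, 482, 90]) cube([103, 16, 1182]);
translate([1726, 482, 90]) cube([103, 16, 1182]);
translate([1865, 482, 90]) cube([103, 16, 1182]);
translate([2004, 482, 90]) cube([103, 16, 1182]);
translate([2143, 482, 90]) cube([103, 16, 1182]);


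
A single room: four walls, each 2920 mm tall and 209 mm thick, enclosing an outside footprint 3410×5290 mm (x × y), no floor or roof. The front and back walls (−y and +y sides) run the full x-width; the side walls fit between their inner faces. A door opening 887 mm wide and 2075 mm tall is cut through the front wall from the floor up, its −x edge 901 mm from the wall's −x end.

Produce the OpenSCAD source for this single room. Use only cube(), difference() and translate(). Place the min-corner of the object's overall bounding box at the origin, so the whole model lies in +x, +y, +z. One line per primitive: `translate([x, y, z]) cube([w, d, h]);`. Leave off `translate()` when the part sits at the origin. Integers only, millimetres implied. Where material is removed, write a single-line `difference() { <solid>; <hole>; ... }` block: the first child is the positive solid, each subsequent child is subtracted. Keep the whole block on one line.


difference() { cube([3410, 209, 2920]); translate([901, 0, 0]) cube([887, 209, 2075]); }
translate([0, 5081, 0]) cube([3410, 209, 2920]);
translate([0, 209, 0]) cube([209, 4872, 2920]);
translate([3201, 209, 0]) cube([209, 4872, 2920]);


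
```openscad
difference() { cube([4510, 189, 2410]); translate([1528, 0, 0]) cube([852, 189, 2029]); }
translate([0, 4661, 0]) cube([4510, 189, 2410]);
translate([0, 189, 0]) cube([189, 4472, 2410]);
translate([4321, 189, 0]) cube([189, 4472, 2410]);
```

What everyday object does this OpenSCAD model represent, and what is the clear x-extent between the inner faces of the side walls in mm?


A single room. The interior width is 4132 mm.

Four walls enclosing a rectangle with a door in the front wall — a room. Outside width 4510 minus two 189 mm walls gives 4132 mm.


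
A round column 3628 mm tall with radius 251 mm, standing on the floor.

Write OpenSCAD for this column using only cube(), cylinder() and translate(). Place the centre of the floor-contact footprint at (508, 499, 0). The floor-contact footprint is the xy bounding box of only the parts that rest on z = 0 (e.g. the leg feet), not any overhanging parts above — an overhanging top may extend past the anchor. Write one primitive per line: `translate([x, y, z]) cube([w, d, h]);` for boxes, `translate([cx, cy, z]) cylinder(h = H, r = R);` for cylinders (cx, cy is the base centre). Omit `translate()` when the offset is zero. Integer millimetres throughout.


translate([508, 499, 0]) cylinder(h = 3628, r = 251);


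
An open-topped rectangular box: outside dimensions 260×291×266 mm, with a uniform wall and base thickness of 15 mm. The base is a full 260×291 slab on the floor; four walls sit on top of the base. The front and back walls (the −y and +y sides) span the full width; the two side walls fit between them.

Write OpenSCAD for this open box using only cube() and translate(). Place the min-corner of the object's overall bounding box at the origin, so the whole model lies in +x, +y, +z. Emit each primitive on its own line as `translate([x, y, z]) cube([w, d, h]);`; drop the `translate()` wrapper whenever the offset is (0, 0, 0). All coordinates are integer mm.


cube([260, 291, 15]);
translate([0, 0, 15]) cube([260, 15, 251]);
translate([0, 276, 15]) cube([260, 15, 251]);
translate([0, 15, 15]) cube([15, 261, 251]);
translate([245, 15, 15]) cube([15, 261, 251]);


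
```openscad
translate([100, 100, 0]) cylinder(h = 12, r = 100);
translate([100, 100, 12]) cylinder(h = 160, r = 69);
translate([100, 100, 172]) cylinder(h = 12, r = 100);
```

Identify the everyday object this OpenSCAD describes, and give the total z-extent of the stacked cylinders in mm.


A spool. The overall height is 184 mm.

Three coaxial cylinders, large–small–large — a spool. Two 12 mm flanges and a 160 mm core give 12 + 160 + 12 = 184 mm.


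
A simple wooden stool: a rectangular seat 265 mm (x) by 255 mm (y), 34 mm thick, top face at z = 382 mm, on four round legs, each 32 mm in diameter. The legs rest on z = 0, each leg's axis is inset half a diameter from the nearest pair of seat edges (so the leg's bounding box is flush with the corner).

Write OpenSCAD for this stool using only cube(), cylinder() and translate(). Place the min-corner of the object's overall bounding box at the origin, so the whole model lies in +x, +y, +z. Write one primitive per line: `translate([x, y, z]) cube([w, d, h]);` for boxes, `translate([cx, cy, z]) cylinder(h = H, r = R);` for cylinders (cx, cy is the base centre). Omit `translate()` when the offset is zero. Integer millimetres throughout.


translate([0, 0, 348]) cube([265, 255, 34]);
translate([16, 16, 0]) cylinder(h = 348, r = 16);
translate([249, 16, 0]) cylinder(h = 348, r = 16);
translate([16, 239, 0]) cylinder(h = 348, r = 16);
translate([249, 239, 0]) cylinder(h = 348, r = 16);


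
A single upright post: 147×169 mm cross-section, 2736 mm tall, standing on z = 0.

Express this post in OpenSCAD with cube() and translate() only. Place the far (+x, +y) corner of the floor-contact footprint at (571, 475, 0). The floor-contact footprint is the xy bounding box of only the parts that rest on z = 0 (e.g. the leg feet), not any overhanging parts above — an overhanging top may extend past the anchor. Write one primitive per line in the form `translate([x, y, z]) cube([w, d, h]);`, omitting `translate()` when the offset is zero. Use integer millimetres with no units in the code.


translate([424, 306, 0]) cube([147, 169, 2736]);


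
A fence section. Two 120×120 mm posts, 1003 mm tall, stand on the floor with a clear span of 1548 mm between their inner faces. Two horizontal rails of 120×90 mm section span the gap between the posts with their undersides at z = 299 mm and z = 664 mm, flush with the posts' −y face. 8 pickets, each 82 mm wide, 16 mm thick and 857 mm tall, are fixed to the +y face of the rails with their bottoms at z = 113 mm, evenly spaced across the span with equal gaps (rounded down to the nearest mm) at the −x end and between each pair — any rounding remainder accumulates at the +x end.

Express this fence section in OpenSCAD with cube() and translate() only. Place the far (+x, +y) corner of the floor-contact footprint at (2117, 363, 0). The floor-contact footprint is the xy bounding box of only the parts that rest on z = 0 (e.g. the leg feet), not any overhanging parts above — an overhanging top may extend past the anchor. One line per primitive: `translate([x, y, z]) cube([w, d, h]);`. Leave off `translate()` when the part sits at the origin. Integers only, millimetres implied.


translate([329, 243, 0]) cube([120, 120, 1003]);
translate([1997, 243, 0]) cube([120, 120, 1003]);
translate([449, 243, 299]) cube([1548, 120, 90]);
translate([449, 243, 664]) cube([1548, 120, 90]);
translate([548, 363, 113]) cube([82, 16, 857]);
translate([729, 363, 113]) cube([82, 16, 857]);
translate([910, 363, 113]) cube([82, 16, 857]);
translate([1091, 363, 113]) cube([82, 16, 857]);
translate([1272, 363, 113]) cube([82, 16, 857]);
translate([1453, 363, 113]) cube([82, 16, 857]);
translate([1634, 363, 113]) cube([82, 16, 857]);
translate([1815, 363, 113]) cube([82, 16, 857]);


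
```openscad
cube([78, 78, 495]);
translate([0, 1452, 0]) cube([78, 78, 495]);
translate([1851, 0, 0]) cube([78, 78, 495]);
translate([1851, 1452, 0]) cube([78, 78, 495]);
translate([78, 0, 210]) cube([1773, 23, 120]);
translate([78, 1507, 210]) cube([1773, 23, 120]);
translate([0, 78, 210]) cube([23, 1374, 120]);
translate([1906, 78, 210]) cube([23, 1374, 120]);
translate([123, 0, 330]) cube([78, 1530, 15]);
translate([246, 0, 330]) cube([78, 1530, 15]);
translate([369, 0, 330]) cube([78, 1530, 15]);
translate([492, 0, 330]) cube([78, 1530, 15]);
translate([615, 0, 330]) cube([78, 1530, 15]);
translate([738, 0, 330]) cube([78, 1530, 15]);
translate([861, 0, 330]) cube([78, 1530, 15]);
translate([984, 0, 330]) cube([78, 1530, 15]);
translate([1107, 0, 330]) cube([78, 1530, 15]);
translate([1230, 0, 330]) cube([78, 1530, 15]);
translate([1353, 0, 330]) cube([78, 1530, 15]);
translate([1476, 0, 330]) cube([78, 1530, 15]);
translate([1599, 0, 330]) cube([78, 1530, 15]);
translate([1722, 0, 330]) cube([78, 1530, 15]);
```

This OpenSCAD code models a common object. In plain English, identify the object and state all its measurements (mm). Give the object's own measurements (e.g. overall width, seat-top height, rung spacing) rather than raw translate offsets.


A bed frame 1929 mm long (x) by 1530 mm wide (y). Four 78×78 mm corner posts, 495 mm tall, at the corners of the footprint. Four rails of 23 mm thickness and 120 mm height run between adjacent posts with their undersides at z = 210 mm, their outer faces flush with the outside of the frame (the two x-running rails run between the posts' inner faces; the two y-running rails run between the posts' inner faces). 14 slats, each 78 mm wide (x) and 15 mm thick, lie across the top of the two x-running rails, running the full 1530 mm width of the frame in y; along x they sit between the end posts with a 45 mm gap after the −x posts and between neighbouring slats, leaving 51 mm before the +x posts.


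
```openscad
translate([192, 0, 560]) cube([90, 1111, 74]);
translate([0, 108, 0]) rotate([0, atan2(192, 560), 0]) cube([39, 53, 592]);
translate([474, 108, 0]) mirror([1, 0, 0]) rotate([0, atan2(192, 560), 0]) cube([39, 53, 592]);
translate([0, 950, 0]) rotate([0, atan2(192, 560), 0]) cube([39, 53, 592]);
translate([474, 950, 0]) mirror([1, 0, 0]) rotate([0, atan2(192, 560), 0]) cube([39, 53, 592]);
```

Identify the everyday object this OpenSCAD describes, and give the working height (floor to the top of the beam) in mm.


A sawhorse. The overall height is 634 mm.

A beam across two mirrored pairs of raked legs — a sawhorse. The beam's underside is at z = 560 (matching the legs' vertical rise in atan2(192, 560)) and the beam is 74 mm tall, so its top is at 560 + 74 = 634 mm. The raked legs top out at the beam's underside, so that is the highest point.


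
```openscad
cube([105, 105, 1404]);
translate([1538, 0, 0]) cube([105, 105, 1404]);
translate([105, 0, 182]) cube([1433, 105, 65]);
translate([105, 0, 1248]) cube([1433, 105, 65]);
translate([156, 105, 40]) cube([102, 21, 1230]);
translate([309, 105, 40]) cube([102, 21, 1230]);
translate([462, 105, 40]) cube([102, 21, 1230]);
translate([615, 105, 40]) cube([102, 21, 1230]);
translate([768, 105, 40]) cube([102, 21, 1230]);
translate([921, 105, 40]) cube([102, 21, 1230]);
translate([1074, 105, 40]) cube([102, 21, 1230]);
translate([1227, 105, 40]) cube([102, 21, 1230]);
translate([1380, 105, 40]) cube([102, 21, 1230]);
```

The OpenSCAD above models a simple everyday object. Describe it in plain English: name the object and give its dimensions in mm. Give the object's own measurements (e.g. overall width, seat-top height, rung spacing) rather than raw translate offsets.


A fence section. Two 105×105 mm posts, 1404 mm tall, stand on the floor with a clear span of 1433 mm between their inner faces. Two horizontal rails of 105×65 mm section span the gap between the posts with their undersides at z = 182 mm and z = 1248 mm, flush with the posts' −y face. 9 pickets, each 102 mm wide, 21 mm thick and 1230 mm tall, are fixed to the +y face of the rails with their bottoms at z = 40 mm, spaced across the span with a 51 mm gap after the −x post and between neighbouring pickets, with 56 mm left before the +x post.


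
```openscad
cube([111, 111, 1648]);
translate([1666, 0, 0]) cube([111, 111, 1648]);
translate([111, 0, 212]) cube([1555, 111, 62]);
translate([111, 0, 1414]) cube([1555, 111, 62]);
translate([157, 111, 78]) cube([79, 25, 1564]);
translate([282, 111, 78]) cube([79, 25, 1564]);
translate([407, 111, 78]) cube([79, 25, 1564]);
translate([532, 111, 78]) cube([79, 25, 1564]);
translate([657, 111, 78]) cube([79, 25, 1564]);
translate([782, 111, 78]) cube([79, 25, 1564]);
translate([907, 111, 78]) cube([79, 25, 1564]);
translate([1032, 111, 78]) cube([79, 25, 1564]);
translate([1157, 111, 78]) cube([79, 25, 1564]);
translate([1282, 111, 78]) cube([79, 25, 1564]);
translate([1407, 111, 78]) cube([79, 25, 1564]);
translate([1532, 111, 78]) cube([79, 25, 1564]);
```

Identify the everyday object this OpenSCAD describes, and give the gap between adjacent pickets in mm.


A fence section. The picket gap is 46 mm.

Two posts, two rails, 12 pickets — a fence section. Span 1555 mm holds 12 pickets of 79 mm with 13 equal gaps: ⌊(1555 − 12·79) / 13⌋ = 46 mm.


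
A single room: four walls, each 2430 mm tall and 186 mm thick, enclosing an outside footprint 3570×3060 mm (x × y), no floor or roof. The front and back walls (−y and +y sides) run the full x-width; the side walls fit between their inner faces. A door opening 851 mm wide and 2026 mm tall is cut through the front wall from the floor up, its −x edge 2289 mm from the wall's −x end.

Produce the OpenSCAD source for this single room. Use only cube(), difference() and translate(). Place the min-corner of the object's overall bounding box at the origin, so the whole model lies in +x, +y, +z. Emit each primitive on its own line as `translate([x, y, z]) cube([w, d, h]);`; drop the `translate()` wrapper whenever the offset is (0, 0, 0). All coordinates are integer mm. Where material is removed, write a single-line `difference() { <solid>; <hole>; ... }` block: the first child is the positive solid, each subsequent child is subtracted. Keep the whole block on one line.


difference() { cube([3570, 186, 2430]); translate([2289, 0, 0]) cube([851, 186, 2026]); }
translate([0, 2874, 0]) cube([3570, 186, 2430]);
translate([0, 186, 0]) cube([186, 2688, 2430]);
translate([3384, 186, 0]) cube([186, 2688, 2430]);


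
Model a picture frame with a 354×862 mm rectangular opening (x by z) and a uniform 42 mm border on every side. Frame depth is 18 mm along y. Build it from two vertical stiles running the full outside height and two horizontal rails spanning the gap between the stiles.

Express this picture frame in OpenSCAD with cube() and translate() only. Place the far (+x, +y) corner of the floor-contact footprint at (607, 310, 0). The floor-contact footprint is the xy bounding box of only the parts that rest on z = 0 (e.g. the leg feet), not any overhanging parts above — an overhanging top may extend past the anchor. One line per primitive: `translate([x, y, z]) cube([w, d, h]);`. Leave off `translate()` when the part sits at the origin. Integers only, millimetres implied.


translate([169, 292, 0]) cube([42, 18, 946]);
translate([565, 292, 0]) cube([42, 18, 946]);
translate([211, 292, 0]) cube([354, 18, 42]);
translate([211, 292, 904]) cube([354, 18, 42]);


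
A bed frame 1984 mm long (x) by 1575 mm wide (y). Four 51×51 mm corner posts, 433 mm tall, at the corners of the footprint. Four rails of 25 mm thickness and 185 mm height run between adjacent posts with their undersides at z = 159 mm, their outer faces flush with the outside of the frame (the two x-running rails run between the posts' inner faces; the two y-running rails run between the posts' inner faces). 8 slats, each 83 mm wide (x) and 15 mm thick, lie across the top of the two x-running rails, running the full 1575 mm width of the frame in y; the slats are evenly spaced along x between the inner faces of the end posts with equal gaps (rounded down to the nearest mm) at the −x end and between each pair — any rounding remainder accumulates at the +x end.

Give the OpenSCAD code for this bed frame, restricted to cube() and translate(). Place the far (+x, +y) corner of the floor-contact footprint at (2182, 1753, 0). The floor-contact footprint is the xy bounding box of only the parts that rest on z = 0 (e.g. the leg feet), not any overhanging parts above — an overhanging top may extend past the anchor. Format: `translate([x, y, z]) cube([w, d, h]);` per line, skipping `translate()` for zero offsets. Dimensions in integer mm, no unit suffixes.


translate([198, 178, 0]) cube([51, 51, 433]);
translate([198, 1702, 0]) cube([51, 51, 433]);
translate([2131, 178, 0]) cube([51, 51, 433]);
translate([2131, 1702, 0]) cube([51, 51, 433]);
translate([249, 178, 159]) cube([1882, 25, 185]);
translate([249, 1728, 159]) cube([1882, 25, 185]);
translate([198, 229, 159]) cube([25, 1473, 185]);
translate([2157, 229, 159]) cube([25, 1473, 185]);
translate([384, 178, 344]) cube([83, 1575, 15]);
translate([602, 178, 344]) cube([83, 1575, 15]);
translate([820, 178, 344]) cube([83, 1575, 15]);
translate([1038, 178, 344]) cube([83, 1575, 15]);
translate([1256, 178, 344]) cube([83, 1575, 15]);
translate([1474, 178, 344]) cube([83, 1575, 15]);
translate([1692, 178, 344]) cube([83, 1575, 15]);
translate([1910, 178, 344]) cube([83, 1575, 15]);


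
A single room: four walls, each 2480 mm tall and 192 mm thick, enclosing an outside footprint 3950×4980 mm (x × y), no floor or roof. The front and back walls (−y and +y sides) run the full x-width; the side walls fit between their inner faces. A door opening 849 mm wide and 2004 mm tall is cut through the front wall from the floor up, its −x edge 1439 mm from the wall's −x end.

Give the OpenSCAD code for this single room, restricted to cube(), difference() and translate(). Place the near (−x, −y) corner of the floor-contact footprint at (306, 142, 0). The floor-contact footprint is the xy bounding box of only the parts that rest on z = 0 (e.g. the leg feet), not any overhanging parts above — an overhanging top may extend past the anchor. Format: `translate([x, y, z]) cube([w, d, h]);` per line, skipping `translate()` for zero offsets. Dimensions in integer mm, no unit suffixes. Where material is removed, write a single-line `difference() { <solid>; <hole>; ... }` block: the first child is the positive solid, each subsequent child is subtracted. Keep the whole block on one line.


difference() { translate([306, 142, 0]) cube([3950, 192, 2480]); translate([1745, 142, 0]) cube([849, 192, 2004]); }
translate([306, 4930, 0]) cube([3950, 192, 2480]);
translate([306, 334, 0]) cube([192, 4596, 2480]);
translate([4064, 334, 0]) cube([192, 4596, 2480]);


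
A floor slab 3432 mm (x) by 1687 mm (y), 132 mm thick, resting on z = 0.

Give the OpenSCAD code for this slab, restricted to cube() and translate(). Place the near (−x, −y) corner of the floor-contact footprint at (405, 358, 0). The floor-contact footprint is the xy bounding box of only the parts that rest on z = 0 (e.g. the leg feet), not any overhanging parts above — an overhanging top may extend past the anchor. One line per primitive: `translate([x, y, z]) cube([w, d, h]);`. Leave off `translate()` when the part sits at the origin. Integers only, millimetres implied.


translate([405, 358, 0]) cube([3432, 1687, 132]);


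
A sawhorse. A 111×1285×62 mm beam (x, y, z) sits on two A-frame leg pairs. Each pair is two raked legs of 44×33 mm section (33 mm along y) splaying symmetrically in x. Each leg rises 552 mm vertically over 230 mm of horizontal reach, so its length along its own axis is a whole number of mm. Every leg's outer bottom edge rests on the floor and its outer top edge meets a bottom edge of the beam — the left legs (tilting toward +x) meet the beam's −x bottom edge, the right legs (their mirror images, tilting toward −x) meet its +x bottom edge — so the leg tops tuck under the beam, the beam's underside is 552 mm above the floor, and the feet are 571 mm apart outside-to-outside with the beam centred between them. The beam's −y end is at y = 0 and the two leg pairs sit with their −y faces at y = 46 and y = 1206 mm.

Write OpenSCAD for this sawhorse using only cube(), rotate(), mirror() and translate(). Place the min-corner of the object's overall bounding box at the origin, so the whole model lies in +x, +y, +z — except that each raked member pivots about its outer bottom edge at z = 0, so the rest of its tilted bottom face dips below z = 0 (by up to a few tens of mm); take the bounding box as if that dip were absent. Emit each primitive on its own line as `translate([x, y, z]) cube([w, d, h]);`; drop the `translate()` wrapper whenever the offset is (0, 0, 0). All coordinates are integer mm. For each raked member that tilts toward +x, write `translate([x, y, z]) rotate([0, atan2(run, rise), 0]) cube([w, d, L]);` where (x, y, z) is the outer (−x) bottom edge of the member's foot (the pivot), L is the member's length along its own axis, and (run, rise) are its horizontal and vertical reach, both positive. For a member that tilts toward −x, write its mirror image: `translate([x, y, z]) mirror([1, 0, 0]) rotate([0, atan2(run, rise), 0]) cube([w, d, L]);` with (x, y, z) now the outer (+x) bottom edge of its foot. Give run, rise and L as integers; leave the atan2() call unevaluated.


translate([230, 0, 552]) cube([111, 1285, 62]);
translate([0, 46, 0]) rotate([0, atan2(230, 552), 0]) cube([44, 33, 598]);
translate([571, 46, 0]) mirror([1, 0, 0]) rotate([0, atan2(230, 552), 0]) cube([44, 33, 598]);
translate([0, 1206, 0]) rotate([0, atan2(230, 552), 0]) cube([44, 33, 598]);
translate([571, 1206, 0]) mirror([1, 0, 0]) rotate([0, atan2(230, 552), 0]) cube([44, 33, 598]);


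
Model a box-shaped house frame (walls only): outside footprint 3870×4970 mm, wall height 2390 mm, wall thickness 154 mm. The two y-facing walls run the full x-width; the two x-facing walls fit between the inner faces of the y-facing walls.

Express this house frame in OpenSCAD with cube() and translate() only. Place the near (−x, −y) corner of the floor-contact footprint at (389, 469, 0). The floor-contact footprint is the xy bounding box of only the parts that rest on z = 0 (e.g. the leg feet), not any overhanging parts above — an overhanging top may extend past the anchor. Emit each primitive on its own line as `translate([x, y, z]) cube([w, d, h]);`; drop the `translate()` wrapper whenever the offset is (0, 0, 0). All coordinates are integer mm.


translate([389, 469, 0]) cube([3870, 154, 2390]);
translate([389, 5285, 0]) cube([3870, 154, 2390]);
translate([389, 623, 0]) cube([154, 4662, 2390]);
translate([4105, 623, 0]) cube([154, 4662, 2390]);
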